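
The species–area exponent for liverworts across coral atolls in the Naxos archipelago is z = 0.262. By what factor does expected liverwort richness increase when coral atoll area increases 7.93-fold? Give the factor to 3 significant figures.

S₂/S₁ = (A₂/A₁)^z = 7.93^0.262
ln(S₂/S₁) = 0.262 × ln 7.93 = 0.262 × 2.0707 = 0.5425
S₂/S₁ = e^0.5425 ≈ 1.72

1.72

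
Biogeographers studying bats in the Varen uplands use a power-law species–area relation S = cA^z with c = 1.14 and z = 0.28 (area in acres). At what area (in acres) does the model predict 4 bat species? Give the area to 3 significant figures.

88.5 acres

4 = 1.14 × A^0.28  ⇒  A^0.28 = 4/1.14 = 3.509
ln A = ln(3.509) / 0.28 = 1.2553 / 0.28 = 4.4831
A = e^4.4831 ≈ 88.51 acres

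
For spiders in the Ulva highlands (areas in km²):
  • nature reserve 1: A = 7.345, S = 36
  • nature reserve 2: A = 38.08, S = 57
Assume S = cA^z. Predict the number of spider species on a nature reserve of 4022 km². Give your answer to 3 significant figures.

z = ln(57/36) / ln(38.08/7.345) = 0.4595 / 1.6457 = 0.2792
c = 36 / 7.345^0.2792 = 36 / 1.745 = 20.63
S₃ = 20.63 × 4022^0.2792 = 20.63 × 10.15 ≈ 209.4

209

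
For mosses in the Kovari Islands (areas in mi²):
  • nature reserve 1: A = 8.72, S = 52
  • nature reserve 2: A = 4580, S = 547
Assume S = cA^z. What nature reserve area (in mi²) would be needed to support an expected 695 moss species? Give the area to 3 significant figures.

z = ln(547/52) / ln(4580/8.72) = 2.3532 / 6.2638 = 0.3757
c = 52 / 8.72^0.3757 = 52 / 2.256 = 23.05
A = (695/23.05)^(1/0.3757) ⇒ ln A = ln(30.15)/0.3757 = 9.0669
A = e^9.0669 ≈ 8663 mi²

8660 mi²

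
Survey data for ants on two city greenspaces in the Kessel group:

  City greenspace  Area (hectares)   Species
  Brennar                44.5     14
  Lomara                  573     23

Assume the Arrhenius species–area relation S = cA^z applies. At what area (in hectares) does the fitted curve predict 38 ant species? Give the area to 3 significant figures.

7600 hectares

z = ln(23/14) / ln(573/44.5) = 0.4964 / 2.5554 = 0.1943
c = 14 / 44.5^0.1943 = 14 / 2.09 = 6.697
A = (38/6.697)^(1/0.1943) ⇒ ln A = ln(5.674)/0.1943 = 8.9354
A = e^8.9354 ≈ 7596 hectares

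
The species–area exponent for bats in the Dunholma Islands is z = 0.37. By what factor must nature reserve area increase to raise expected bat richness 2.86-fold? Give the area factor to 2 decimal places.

17.12

(A₂/A₁)^0.37 = 2.86, so A₂/A₁ = 2.86^(1/0.37) = 2.86^2.703
ln(A₂/A₁) = ln 2.86 / 0.37 = 1.0508 / 0.37 = 2.8401
A₂/A₁ = e^2.8401 ≈ 17.12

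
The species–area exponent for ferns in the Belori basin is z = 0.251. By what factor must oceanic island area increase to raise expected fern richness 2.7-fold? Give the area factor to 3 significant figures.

52.3

(A₂/A₁)^0.251 = 2.7, so A₂/A₁ = 2.7^(1/0.251) = 2.7^3.984
ln(A₂/A₁) = ln 2.7 / 0.251 = 0.9933 / 0.251 = 3.9572
A₂/A₁ = e^3.9572 ≈ 52.31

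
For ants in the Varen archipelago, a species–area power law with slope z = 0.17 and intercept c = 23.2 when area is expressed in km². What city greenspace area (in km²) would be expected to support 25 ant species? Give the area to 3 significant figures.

1.55 km²

25 = 23.2 × A^0.17  ⇒  A^0.17 = 25/23.2 = 1.078
ln A = ln(1.078) / 0.17 = 0.0747 / 0.17 = 0.4396
A = e^0.4396 ≈ 1.552 km²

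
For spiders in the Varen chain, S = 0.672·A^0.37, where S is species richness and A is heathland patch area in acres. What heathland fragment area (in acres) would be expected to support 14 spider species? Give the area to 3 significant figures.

14 = 0.672 × A^0.37  ⇒  A^0.37 = 14/0.672 = 20.83
ln A = ln(20.83) / 0.37 = 3.0366 / 0.37 = 8.2069
A = e^8.2069 ≈ 3666 acres

3670 acres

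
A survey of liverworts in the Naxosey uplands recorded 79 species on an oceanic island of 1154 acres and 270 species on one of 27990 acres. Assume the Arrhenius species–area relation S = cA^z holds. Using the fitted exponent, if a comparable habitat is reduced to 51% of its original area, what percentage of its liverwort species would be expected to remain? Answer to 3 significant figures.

77.1%

z = ln(270/79) / ln(27990/1154) = 1.2290 / 3.1886 = 0.3854
S_new/S_old = (A_new/A_old)^z = 0.51^0.3854 = exp(0.3854 × -0.6733) = 0.7714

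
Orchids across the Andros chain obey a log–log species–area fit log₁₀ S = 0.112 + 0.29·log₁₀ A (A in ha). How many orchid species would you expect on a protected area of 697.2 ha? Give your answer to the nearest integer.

S = 1.294 × 697.2^0.29 = 1.294 × 6.677 ≈ 8.641

9 species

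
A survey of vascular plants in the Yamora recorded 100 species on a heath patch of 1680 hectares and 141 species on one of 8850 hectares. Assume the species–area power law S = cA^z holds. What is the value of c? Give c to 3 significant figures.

z = ln(S₂/S₁) / ln(A₂/A₁) = ln(141/100) / ln(8850/1680) = 0.3436 / 1.6616 = 0.2068
c = S₁ / A₁^z = 100 / 1680^0.2068 = 100 / 4.644 = 21.53

21.5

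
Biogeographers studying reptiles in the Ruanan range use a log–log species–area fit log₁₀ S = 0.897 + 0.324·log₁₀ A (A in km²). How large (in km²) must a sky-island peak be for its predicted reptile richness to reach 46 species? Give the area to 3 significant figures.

231 km²

46 = 7.889 × A^0.324  ⇒  A^0.324 = 46/7.889 = 5.831
ln A = ln(5.831) / 0.324 = 1.7632 / 0.324 = 5.4420
A = e^5.4420 ≈ 230.9 km²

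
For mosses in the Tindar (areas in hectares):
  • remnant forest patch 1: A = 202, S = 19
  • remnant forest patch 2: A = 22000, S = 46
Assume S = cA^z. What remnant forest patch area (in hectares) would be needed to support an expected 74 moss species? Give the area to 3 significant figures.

z = ln(46/19) / ln(22000/202) = 0.8842 / 4.6905 = 0.1885
c = 19 / 202^0.1885 = 19 / 2.72 = 6.985
A = (74/6.985)^(1/0.1885) ⇒ ln A = ln(10.59)/0.1885 = 12.5208
A = e^12.5208 ≈ 273986 hectares

274000 hectares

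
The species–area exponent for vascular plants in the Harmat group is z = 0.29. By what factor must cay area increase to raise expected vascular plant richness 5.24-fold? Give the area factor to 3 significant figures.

302

(A₂/A₁)^0.29 = 5.24, so A₂/A₁ = 5.24^(1/0.29) = 5.24^3.448
ln(A₂/A₁) = ln 5.24 / 0.29 = 1.6563 / 0.29 = 5.7115
A₂/A₁ = e^5.7115 ≈ 302.3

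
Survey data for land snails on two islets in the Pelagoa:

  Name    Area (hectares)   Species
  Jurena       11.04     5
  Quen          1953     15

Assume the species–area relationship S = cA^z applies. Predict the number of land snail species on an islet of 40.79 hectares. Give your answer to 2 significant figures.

z = ln(15/5) / ln(1953/11.04) = 1.0986 / 5.1756 = 0.2123
c = 5 / 11.04^0.2123 = 5 / 1.665 = 3.003
S₃ = 3.003 × 40.79^0.2123 = 3.003 × 2.197 ≈ 6.599

6.6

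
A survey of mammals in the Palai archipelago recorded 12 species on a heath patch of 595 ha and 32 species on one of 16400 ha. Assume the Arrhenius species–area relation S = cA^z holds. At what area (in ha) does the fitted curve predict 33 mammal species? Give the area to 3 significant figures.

z = ln(32/12) / ln(16400/595) = 0.9808 / 3.3165 = 0.2957
c = 12 / 595^0.2957 = 12 / 6.615 = 1.814
A = (33/1.814)^(1/0.2957) ⇒ ln A = ln(18.19)/0.2957 = 9.8091
A = e^9.8091 ≈ 18198 ha

18200 ha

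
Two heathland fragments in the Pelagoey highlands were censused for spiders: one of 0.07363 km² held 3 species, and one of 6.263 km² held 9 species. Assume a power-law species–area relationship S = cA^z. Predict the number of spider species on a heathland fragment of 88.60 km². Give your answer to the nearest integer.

17

z = ln(9/3) / ln(6.263/0.07363) = 1.0986 / 4.4434 = 0.2472
c = 3 / 0.07363^0.2472 = 3 / 0.5247 = 5.718
S₃ = 5.718 × 88.6^0.2472 = 5.718 × 3.03 ≈ 17.33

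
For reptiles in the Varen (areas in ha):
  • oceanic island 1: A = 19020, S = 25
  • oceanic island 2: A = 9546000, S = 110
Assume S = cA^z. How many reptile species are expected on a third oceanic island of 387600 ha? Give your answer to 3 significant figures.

z = ln(110/25) / ln(9546000/19020) = 1.4816 / 6.2184 = 0.2383
c = 25 / 19020^0.2383 = 25 / 10.46 = 2.39
S₃ = 2.39 × 387600^0.2383 = 2.39 × 21.45 ≈ 51.27

51.3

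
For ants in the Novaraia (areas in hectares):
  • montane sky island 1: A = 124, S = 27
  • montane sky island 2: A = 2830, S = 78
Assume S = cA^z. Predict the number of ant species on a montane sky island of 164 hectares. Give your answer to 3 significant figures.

29.7

z = ln(78/27) / ln(2830/124) = 1.0609 / 3.1278 = 0.3392
c = 27 / 124^0.3392 = 27 / 5.129 = 5.264
S₃ = 5.264 × 164^0.3392 = 5.264 × 5.639 ≈ 29.69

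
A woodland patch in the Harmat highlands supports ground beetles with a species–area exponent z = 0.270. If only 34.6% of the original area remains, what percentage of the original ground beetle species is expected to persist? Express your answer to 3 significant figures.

75.1%

S_new/S_old = (A_new/A_old)^z = 0.346^0.27
= exp(0.27 × ln 0.346) = exp(0.27 × -1.0613) = exp(-0.2866) ≈ 0.7508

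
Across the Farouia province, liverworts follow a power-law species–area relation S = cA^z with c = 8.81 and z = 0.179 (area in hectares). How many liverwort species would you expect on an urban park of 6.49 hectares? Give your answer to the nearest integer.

12 species

S = 8.81 × 6.49^0.179
ln S = ln 8.81 + 0.179 × ln 6.49 = 2.1759 + 0.179 × 1.8703 = 2.5107
S = e^2.5107 ≈ 12.31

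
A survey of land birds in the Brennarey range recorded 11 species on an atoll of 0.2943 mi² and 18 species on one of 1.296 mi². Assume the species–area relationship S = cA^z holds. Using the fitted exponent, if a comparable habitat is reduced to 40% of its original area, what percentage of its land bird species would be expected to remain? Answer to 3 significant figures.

73.8%

z = ln(18/11) / ln(1.296/0.2943) = 0.4925 / 1.4824 = 0.3322
S_new/S_old = (A_new/A_old)^z = 0.4^0.3322 = exp(0.3322 × -0.9163) = 0.7376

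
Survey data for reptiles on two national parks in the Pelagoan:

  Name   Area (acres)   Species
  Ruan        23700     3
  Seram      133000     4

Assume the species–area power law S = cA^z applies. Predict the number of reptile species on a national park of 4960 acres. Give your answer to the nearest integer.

z = ln(4/3) / ln(133000/23700) = 0.2877 / 1.7249 = 0.1668
c = 3 / 23700^0.1668 = 3 / 5.366 = 0.5591
S₃ = 0.5591 × 4960^0.1668 = 0.5591 × 4.134 ≈ 2.311

2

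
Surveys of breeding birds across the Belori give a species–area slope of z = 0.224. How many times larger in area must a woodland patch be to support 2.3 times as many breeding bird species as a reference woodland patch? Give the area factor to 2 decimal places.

(A₂/A₁)^0.224 = 2.3, so A₂/A₁ = 2.3^(1/0.224) = 2.3^4.464
ln(A₂/A₁) = ln 2.3 / 0.224 = 0.8329 / 0.224 = 3.7183
A₂/A₁ = e^3.7183 ≈ 41.2

41.20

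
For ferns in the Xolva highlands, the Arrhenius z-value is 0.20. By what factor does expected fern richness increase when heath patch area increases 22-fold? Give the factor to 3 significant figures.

S₂/S₁ = (A₂/A₁)^z = 22^0.2
ln(S₂/S₁) = 0.2 × ln 22 = 0.2 × 3.0910 = 0.6182
S₂/S₁ = e^0.6182 ≈ 1.856

1.86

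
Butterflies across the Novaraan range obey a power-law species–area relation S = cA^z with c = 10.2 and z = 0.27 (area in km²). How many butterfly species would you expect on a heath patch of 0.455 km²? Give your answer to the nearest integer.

S = 10.2 × 0.455^0.27
ln S = ln 10.2 + 0.27 × ln 0.455 = 2.3224 + 0.27 × -0.7875 = 2.1098
S = e^2.1098 ≈ 8.246

8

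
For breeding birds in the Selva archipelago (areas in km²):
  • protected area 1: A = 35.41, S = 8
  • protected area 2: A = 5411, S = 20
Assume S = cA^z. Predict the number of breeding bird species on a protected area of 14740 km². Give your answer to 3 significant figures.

24.0

z = ln(20/8) / ln(5411/35.41) = 0.9163 / 5.0292 = 0.1822
c = 8 / 35.41^0.1822 = 8 / 1.915 = 4.177
S₃ = 4.177 × 14740^0.1822 = 4.177 × 5.747 ≈ 24.01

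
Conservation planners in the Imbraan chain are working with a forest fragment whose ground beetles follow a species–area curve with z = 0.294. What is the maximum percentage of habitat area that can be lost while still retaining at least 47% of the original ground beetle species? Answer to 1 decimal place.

Need (A_new/A_old)^0.294 = 0.47, so A_new/A_old = 0.47^(1/0.294) = 0.47^3.401
ln(A_new/A_old) = ln 0.47 / 0.294 = -0.7550 / 0.294 = -2.5681
A_new/A_old = e^-2.5681 ≈ 0.07668
Fraction that can be lost = 1 − 0.07668 = 0.9233

92.3%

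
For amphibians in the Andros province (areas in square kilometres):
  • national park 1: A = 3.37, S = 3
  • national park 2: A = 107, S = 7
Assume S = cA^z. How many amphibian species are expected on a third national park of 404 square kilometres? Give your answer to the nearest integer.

10

z = ln(7/3) / ln(107/3.37) = 0.8473 / 3.4579 = 0.2450
c = 3 / 3.37^0.2450 = 3 / 1.347 = 2.228
S₃ = 2.228 × 404^0.2450 = 2.228 × 4.352 ≈ 9.693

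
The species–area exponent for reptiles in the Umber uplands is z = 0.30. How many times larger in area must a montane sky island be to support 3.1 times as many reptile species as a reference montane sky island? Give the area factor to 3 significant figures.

43.4

(A₂/A₁)^0.3 = 3.1, so A₂/A₁ = 3.1^(1/0.3) = 3.1^3.333
ln(A₂/A₁) = ln 3.1 / 0.3 = 1.1314 / 0.3 = 3.7713
A₂/A₁ = e^3.7713 ≈ 43.44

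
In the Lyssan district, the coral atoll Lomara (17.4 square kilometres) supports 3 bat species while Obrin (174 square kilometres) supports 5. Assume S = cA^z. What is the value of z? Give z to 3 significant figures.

Taking logs: ln S = ln c + z ln A, so z = (ln S₂ − ln S₁)/(ln A₂ − ln A₁).
z = ln(5/3) / ln(174/17.4) = ln(1.667) / ln(10) = 0.5108 / 2.3026 = 0.2218

0.222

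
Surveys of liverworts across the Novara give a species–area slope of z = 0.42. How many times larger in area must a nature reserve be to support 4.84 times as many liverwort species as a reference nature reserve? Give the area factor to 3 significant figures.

(A₂/A₁)^0.42 = 4.84, so A₂/A₁ = 4.84^(1/0.42) = 4.84^2.381
ln(A₂/A₁) = ln 4.84 / 0.42 = 1.5769 / 0.42 = 3.7546
A₂/A₁ = e^3.7546 ≈ 42.72

42.7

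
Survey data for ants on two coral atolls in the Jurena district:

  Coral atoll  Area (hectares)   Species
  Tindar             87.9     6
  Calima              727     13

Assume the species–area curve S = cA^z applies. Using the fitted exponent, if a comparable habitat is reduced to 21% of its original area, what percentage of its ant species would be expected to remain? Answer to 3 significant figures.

56.5%

z = ln(13/6) / ln(727/87.9) = 0.7732 / 2.1127 = 0.3660
S_new/S_old = (A_new/A_old)^z = 0.21^0.3660 = exp(0.3660 × -1.5606) = 0.5649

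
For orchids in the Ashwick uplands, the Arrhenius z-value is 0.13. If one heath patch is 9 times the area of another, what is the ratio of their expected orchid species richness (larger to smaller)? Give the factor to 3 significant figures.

S₂/S₁ = (A₂/A₁)^z = 9^0.13
ln(S₂/S₁) = 0.13 × ln 9 = 0.13 × 2.1972 = 0.2856
S₂/S₁ = e^0.2856 ≈ 1.331

1.33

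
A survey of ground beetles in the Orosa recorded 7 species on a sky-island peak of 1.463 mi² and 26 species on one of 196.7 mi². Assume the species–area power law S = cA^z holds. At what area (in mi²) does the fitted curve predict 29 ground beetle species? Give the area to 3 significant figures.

296 mi²

z = ln(26/7) / ln(196.7/1.463) = 1.3122 / 4.9012 = 0.2677
c = 7 / 1.463^0.2677 = 7 / 1.107 = 6.322
A = (29/6.322)^(1/0.2677) ⇒ ln A = ln(4.587)/0.2677 = 5.6896
A = e^5.6896 ≈ 295.8 mi²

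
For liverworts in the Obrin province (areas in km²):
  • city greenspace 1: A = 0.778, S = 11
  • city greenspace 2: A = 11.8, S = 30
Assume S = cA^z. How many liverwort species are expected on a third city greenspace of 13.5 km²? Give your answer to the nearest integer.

32

z = ln(30/11) / ln(11.8/0.778) = 1.0033 / 2.7191 = 0.3690
c = 11 / 0.778^0.3690 = 11 / 0.9115 = 12.07
S₃ = 12.07 × 13.5^0.3690 = 12.07 × 2.613 ≈ 31.53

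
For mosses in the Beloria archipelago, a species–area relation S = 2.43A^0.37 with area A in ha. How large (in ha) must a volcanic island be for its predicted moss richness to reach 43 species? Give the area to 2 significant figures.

43 = 2.43 × A^0.37  ⇒  A^0.37 = 43/2.43 = 17.7
ln A = ln(17.7) / 0.37 = 2.8733 / 0.37 = 7.7657
A = e^7.7657 ≈ 2358 ha

2400 ha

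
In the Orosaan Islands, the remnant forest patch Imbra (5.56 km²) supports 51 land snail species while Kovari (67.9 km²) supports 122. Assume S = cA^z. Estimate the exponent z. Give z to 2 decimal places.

Taking logs: ln S = ln c + z ln A, so z = (ln S₂ − ln S₁)/(ln A₂ − ln A₁).
z = ln(122/51) / ln(67.9/5.56) = ln(2.392) / ln(12.21) = 0.8722 / 2.5024 = 0.3485

0.35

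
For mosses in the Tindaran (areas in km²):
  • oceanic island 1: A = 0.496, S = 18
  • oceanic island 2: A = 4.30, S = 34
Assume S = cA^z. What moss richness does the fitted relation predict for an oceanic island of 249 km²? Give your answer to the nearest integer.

112

z = ln(34/18) / ln(4.3/0.496) = 0.6360 / 2.1598 = 0.2945
c = 18 / 0.496^0.2945 = 18 / 0.8134 = 22.13
S₃ = 22.13 × 249^0.2945 = 22.13 × 5.077 ≈ 112.3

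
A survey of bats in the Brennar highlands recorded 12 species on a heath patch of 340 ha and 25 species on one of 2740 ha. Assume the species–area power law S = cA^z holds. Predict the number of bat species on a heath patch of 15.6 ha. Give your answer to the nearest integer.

z = ln(25/12) / ln(2740/340) = 0.7340 / 2.0868 = 0.3517
c = 12 / 340^0.3517 = 12 / 7.769 = 1.545
S₃ = 1.545 × 15.6^0.3517 = 1.545 × 2.628 ≈ 4.059

4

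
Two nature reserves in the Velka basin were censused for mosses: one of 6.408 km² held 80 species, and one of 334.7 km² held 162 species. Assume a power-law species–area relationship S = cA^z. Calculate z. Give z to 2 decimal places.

Taking logs: ln S = ln c + z ln A, so z = (ln S₂ − ln S₁)/(ln A₂ − ln A₁).
z = ln(162/80) / ln(334.7/6.408) = ln(2.025) / ln(52.23) = 0.7056 / 3.9557 = 0.1784

0.18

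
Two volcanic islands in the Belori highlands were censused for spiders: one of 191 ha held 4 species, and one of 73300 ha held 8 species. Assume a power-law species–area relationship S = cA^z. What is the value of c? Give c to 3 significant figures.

z = ln(S₂/S₁) / ln(A₂/A₁) = ln(8/4) / ln(73300/191) = 0.6931 / 5.9500 = 0.1165
c = S₁ / A₁^z = 4 / 191^0.1165 = 4 / 1.844 = 2.169

2.17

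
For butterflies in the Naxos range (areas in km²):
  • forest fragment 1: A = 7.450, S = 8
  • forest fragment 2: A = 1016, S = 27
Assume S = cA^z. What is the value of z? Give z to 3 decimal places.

Taking logs: ln S = ln c + z ln A, so z = (ln S₂ − ln S₁)/(ln A₂ − ln A₁).
z = ln(27/8) / ln(1016/7.45) = ln(3.375) / ln(136.4) = 1.2164 / 4.9154 = 0.2475

0.247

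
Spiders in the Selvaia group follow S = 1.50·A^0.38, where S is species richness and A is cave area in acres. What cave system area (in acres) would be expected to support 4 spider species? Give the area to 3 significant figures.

13.2 acres

4 = 1.5 × A^0.38  ⇒  A^0.38 = 4/1.5 = 2.667
ln A = ln(2.667) / 0.38 = 0.9808 / 0.38 = 2.5811
A = e^2.5811 ≈ 13.21 acres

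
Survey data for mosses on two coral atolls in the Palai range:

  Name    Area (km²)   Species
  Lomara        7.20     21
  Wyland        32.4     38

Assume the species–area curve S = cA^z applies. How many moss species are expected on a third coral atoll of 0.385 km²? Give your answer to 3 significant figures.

z = ln(38/21) / ln(32.4/7.2) = 0.5931 / 1.5041 = 0.3943
c = 21 / 7.2^0.3943 = 21 / 2.178 = 9.642
S₃ = 9.642 × 0.385^0.3943 = 9.642 × 0.6863 ≈ 6.618

6.62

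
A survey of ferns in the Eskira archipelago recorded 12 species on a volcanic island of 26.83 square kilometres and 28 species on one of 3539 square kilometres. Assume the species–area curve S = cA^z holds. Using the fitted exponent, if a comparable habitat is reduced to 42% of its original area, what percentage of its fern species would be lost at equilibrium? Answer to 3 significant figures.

14.0%

z = ln(28/12) / ln(3539/26.83) = 0.8473 / 4.8821 = 0.1736
S_new/S_old = (A_new/A_old)^z = 0.42^0.1736 = exp(0.1736 × -0.8675) = 0.8602
Fraction lost = 1 − 0.8602 = 0.1398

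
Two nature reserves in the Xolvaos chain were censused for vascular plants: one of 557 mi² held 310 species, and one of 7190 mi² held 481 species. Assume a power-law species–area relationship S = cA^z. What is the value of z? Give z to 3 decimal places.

Taking logs: ln S = ln c + z ln A, so z = (ln S₂ − ln S₁)/(ln A₂ − ln A₁).
z = ln(481/310) / ln(7190/557) = ln(1.552) / ln(12.91) = 0.4393 / 2.5579 = 0.1717

0.172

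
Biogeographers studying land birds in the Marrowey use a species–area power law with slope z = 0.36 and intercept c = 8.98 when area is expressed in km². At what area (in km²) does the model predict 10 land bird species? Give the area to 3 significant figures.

1.35 km²

10 = 8.98 × A^0.36  ⇒  A^0.36 = 10/8.98 = 1.114
ln A = ln(1.114) / 0.36 = 0.1076 / 0.36 = 0.2988
A = e^0.2988 ≈ 1.348 km²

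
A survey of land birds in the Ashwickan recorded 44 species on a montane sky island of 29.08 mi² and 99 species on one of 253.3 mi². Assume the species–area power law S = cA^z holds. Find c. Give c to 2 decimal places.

z = ln(S₂/S₁) / ln(A₂/A₁) = ln(99/44) / ln(253.3/29.08) = 0.8109 / 2.1645 = 0.3746
c = S₁ / A₁^z = 44 / 29.08^0.3746 = 44 / 3.535 = 12.45

12.45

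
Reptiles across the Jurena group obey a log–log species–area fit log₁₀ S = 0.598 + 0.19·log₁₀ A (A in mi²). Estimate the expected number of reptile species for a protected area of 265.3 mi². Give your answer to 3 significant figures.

11.4

S = 3.963 × 265.3^0.19
ln S = ln 3.963 + 0.19 × ln 265.3 = 1.3769 + 0.19 × 5.5809 = 2.4373
S = e^2.4373 ≈ 11.44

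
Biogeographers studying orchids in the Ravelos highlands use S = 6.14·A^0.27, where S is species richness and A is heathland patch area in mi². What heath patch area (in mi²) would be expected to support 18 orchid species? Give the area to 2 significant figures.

18 = 6.14 × A^0.27  ⇒  A^0.27 = 18/6.14 = 2.932
ln A = ln(2.932) / 0.27 = 1.0755 / 0.27 = 3.9835
A = e^3.9835 ≈ 53.71 mi²

54 mi²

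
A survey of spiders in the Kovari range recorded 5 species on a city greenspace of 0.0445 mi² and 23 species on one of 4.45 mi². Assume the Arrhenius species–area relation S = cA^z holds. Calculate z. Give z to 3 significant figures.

Taking logs: ln S = ln c + z ln A, so z = (ln S₂ − ln S₁)/(ln A₂ − ln A₁).
z = ln(23/5) / ln(4.45/0.0445) = ln(4.6) / ln(100) = 1.5261 / 4.6052 = 0.3314

0.331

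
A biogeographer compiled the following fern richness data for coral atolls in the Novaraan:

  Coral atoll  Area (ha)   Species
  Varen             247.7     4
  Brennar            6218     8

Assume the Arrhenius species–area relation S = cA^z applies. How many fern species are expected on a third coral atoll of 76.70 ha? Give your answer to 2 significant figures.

z = ln(8/4) / ln(6218/247.7) = 0.6931 / 3.2230 = 0.2151
c = 4 / 247.7^0.2151 = 4 / 3.272 = 1.222
S₃ = 1.222 × 76.7^0.2151 = 1.222 × 2.543 ≈ 3.109

3.1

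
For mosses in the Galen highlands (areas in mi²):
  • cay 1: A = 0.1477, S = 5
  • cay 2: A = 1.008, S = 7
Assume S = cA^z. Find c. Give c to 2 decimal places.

6.99

z = ln(S₂/S₁) / ln(A₂/A₁) = ln(7/5) / ln(1.008/0.1477) = 0.3365 / 1.9205 = 0.1752
c = S₁ / A₁^z = 5 / 0.1477^0.1752 = 5 / 0.7153 = 6.99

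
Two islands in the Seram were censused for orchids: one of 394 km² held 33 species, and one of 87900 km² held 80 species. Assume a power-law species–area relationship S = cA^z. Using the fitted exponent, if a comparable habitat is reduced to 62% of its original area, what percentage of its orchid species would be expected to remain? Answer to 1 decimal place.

92.5%

z = ln(80/33) / ln(87900/394) = 0.8855 / 5.4076 = 0.1638
S_new/S_old = (A_new/A_old)^z = 0.62^0.1638 = exp(0.1638 × -0.4780) = 0.9247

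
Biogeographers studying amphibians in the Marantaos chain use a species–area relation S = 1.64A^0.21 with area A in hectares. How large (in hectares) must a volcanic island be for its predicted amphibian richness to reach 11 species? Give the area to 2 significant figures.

8600 hectares

11 = 1.64 × A^0.21  ⇒  A^0.21 = 11/1.64 = 6.707
ln A = ln(6.707) / 0.21 = 1.9032 / 0.21 = 9.0629
A = e^9.0629 ≈ 8629 hectares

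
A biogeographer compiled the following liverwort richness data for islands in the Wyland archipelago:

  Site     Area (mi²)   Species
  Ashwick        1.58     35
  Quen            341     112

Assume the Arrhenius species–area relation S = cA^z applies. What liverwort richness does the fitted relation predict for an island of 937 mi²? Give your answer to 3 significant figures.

139

z = ln(112/35) / ln(341/1.58) = 1.1632 / 5.3745 = 0.2164
c = 35 / 1.58^0.2164 = 35 / 1.104 = 31.7
S₃ = 31.7 × 937^0.2164 = 31.7 × 4.397 ≈ 139.4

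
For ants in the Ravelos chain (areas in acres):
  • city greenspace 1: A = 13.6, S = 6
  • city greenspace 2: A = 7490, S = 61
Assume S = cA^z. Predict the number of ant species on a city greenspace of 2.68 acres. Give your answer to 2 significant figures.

z = ln(61/6) / ln(7490/13.6) = 2.3191 / 6.3113 = 0.3675
c = 6 / 13.6^0.3675 = 6 / 2.609 = 2.299
S₃ = 2.299 × 2.68^0.3675 = 2.299 × 1.437 ≈ 3.303

3.3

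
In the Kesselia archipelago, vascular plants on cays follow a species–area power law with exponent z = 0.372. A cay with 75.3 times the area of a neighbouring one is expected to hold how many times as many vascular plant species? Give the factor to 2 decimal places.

4.99

S₂/S₁ = (A₂/A₁)^z = 75.3^0.372
ln(S₂/S₁) = 0.372 × ln 75.3 = 0.372 × 4.3215 = 1.6076
S₂/S₁ = e^1.6076 ≈ 4.991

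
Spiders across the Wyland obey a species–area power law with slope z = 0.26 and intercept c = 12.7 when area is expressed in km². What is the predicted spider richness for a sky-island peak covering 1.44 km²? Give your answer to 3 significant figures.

14.0

S = 12.7 × 1.44^0.26
ln S = ln 12.7 + 0.26 × ln 1.44 = 2.5416 + 0.26 × 0.3646 = 2.6364
S = e^2.6364 ≈ 13.96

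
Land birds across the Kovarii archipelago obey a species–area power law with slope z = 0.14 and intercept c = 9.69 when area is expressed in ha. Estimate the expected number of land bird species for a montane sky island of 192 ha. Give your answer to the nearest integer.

20 species

S = 9.69 × 192^0.14
ln S = ln 9.69 + 0.14 × ln 192 = 2.2711 + 0.14 × 5.2575 = 3.0071
S = e^3.0071 ≈ 20.23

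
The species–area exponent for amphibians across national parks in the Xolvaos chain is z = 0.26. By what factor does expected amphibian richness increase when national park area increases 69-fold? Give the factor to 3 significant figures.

3.01

S₂/S₁ = (A₂/A₁)^z = 69^0.26
ln(S₂/S₁) = 0.26 × ln 69 = 0.26 × 4.2341 = 1.1009
S₂/S₁ = e^1.1009 ≈ 3.007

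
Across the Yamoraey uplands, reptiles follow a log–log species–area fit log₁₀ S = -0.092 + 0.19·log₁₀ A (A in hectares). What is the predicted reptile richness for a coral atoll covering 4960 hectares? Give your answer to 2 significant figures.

S = 0.8091 × 4960^0.19
ln S = ln 0.8091 + 0.19 × ln 4960 = -0.2118 + 0.19 × 8.5092 = 1.4049
S = e^1.4049 ≈ 4.075

4.1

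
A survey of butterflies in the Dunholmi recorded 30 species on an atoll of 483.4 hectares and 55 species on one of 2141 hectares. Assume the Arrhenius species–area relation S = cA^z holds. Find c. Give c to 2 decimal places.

2.42

z = ln(S₂/S₁) / ln(A₂/A₁) = ln(55/30) / ln(2141/483.4) = 0.6061 / 1.4882 = 0.4073
c = S₁ / A₁^z = 30 / 483.4^0.4073 = 30 / 12.4 = 2.42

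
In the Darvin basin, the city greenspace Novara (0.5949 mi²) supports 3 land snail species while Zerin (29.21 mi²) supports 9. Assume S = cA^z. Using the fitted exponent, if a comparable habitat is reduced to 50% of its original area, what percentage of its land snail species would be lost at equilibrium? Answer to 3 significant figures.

z = ln(9/3) / ln(29.21/0.5949) = 1.0986 / 3.8939 = 0.2821
S_new/S_old = (A_new/A_old)^z = 0.5^0.2821 = exp(0.2821 × -0.6931) = 0.8224
Fraction lost = 1 − 0.8224 = 0.1776

17.8%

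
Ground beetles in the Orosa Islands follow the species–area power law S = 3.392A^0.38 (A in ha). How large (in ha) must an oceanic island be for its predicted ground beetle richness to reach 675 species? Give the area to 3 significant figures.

675 = 3.392 × A^0.38  ⇒  A^0.38 = 675/3.392 = 199
ln A = ln(199) / 0.38 = 5.2933 / 0.38 = 13.9297
A = e^13.9297 ≈ 1120985 ha

1120000 ha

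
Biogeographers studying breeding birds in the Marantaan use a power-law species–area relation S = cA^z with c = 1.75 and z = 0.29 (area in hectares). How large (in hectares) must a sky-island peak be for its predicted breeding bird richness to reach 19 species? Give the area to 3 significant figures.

19 = 1.75 × A^0.29  ⇒  A^0.29 = 19/1.75 = 10.86
ln A = ln(10.86) / 0.29 = 2.3848 / 0.29 = 8.2235
A = e^8.2235 ≈ 3728 hectares

3730 hectares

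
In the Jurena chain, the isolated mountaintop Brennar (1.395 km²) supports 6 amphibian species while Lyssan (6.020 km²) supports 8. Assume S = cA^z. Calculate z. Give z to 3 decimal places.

0.197

Taking logs: ln S = ln c + z ln A, so z = (ln S₂ − ln S₁)/(ln A₂ − ln A₁).
z = ln(8/6) / ln(6.02/1.395) = ln(1.333) / ln(4.315) = 0.2877 / 1.4622 = 0.1967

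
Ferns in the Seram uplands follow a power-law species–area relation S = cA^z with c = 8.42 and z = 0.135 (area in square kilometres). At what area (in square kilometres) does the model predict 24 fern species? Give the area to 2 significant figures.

24 = 8.42 × A^0.135  ⇒  A^0.135 = 24/8.42 = 2.85
ln A = ln(2.85) / 0.135 = 1.0474 / 0.135 = 7.7588
A = e^7.7588 ≈ 2342 square kilometres

2300 square kilometres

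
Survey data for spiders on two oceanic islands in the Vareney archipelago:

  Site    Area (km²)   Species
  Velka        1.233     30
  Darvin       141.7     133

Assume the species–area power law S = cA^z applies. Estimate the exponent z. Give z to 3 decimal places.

Taking logs: ln S = ln c + z ln A, so z = (ln S₂ − ln S₁)/(ln A₂ − ln A₁).
z = ln(133/30) / ln(141.7/1.233) = ln(4.433) / ln(114.9) = 1.4892 / 4.7443 = 0.3139

0.314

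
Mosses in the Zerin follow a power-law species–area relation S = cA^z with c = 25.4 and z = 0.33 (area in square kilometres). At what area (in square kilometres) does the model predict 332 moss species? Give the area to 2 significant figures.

332 = 25.4 × A^0.33  ⇒  A^0.33 = 332/25.4 = 13.07
ln A = ln(13.07) / 0.33 = 2.5704 / 0.33 = 7.7890
A = e^7.7890 ≈ 2414 square kilometres

2400 square kilometres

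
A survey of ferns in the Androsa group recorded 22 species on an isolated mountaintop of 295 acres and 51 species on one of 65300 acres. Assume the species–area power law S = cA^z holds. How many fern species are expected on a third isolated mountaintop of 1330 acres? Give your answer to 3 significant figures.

27.8

z = ln(51/22) / ln(65300/295) = 0.8408 / 5.3998 = 0.1557
c = 22 / 295^0.1557 = 22 / 2.424 = 9.075
S₃ = 9.075 × 1330^0.1557 = 9.075 × 3.065 ≈ 27.81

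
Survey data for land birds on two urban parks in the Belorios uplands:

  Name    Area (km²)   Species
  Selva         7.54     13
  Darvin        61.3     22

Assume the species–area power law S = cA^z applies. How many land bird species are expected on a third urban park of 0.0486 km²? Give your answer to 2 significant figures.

3.7

z = ln(22/13) / ln(61.3/7.54) = 0.5261 / 2.0956 = 0.2511
c = 13 / 7.54^0.2511 = 13 / 1.661 = 7.828
S₃ = 7.828 × 0.0486^0.2511 = 7.828 × 0.468 ≈ 3.664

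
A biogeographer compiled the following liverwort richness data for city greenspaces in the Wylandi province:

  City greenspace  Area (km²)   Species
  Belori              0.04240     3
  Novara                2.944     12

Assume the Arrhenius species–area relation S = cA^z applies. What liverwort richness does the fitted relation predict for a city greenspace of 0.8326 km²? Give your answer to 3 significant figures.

z = ln(12/3) / ln(2.944/0.0424) = 1.3863 / 4.2404 = 0.3269
c = 3 / 0.0424^0.3269 = 3 / 0.3558 = 8.431
S₃ = 8.431 × 0.8326^0.3269 = 8.431 × 0.9419 ≈ 7.941

7.94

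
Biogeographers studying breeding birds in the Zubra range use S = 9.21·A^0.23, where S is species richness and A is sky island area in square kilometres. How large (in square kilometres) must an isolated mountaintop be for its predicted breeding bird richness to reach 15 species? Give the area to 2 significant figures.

8.3 square kilometres

15 = 9.21 × A^0.23  ⇒  A^0.23 = 15/9.21 = 1.629
ln A = ln(1.629) / 0.23 = 0.4878 / 0.23 = 2.1207
A = e^2.1207 ≈ 8.337 square kilometres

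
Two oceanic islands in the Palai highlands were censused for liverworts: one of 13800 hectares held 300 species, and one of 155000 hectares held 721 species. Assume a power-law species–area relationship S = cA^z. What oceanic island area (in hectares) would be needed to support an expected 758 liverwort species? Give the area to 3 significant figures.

z = ln(721/300) / ln(155000/13800) = 0.8769 / 2.4188 = 0.3625
c = 300 / 13800^0.3625 = 300 / 31.68 = 9.469
A = (758/9.469)^(1/0.3625) ⇒ ln A = ln(80.05)/0.3625 = 12.0892
A = e^12.0892 ≈ 177944 hectares

178000 hectares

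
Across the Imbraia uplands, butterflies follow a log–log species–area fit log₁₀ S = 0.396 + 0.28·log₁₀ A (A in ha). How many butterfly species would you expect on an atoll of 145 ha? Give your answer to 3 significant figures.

10.0

S = 2.489 × 145^0.28
ln S = ln 2.489 + 0.28 × ln 145 = 0.9118 + 0.28 × 4.9767 = 2.3053
S = e^2.3053 ≈ 10.03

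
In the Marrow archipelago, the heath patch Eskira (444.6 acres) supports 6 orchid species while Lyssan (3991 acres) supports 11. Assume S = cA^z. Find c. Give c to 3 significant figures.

1.11

z = ln(S₂/S₁) / ln(A₂/A₁) = ln(11/6) / ln(3991/444.6) = 0.6061 / 2.1946 = 0.2762
c = S₁ / A₁^z = 6 / 444.6^0.2762 = 6 / 5.387 = 1.114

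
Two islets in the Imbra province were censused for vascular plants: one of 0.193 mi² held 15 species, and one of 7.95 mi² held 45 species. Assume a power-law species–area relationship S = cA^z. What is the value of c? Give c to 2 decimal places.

z = ln(S₂/S₁) / ln(A₂/A₁) = ln(45/15) / ln(7.95/0.193) = 1.0986 / 3.7182 = 0.2955
c = S₁ / A₁^z = 15 / 0.193^0.2955 = 15 / 0.615 = 24.39

24.39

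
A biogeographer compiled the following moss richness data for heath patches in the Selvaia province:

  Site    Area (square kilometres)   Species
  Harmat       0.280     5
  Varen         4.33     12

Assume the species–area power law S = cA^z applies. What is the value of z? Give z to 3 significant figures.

Taking logs: ln S = ln c + z ln A, so z = (ln S₂ − ln S₁)/(ln A₂ − ln A₁).
z = ln(12/5) / ln(4.33/0.28) = ln(2.4) / ln(15.46) = 0.8755 / 2.7385 = 0.3197

0.320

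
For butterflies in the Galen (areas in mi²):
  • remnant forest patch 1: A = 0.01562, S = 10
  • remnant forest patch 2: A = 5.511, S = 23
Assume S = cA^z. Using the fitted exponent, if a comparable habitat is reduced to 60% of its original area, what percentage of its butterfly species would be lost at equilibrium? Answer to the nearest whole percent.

7%

z = ln(23/10) / ln(5.511/0.01562) = 0.8329 / 5.8659 = 0.1420
S_new/S_old = (A_new/A_old)^z = 0.6^0.1420 = exp(0.1420 × -0.5108) = 0.93
Fraction lost = 1 − 0.93 = 0.06996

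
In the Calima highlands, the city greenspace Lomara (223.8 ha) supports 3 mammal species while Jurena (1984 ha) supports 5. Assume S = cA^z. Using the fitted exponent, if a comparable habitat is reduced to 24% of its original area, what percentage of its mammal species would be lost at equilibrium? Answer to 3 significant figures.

28.4%

z = ln(5/3) / ln(1984/223.8) = 0.5108 / 2.1821 = 0.2341
S_new/S_old = (A_new/A_old)^z = 0.24^0.2341 = exp(0.2341 × -1.4271) = 0.716
Fraction lost = 1 − 0.716 = 0.284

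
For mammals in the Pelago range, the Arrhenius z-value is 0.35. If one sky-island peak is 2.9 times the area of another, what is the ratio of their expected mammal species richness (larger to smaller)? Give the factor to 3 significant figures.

S₂/S₁ = (A₂/A₁)^z = 2.9^0.35
ln(S₂/S₁) = 0.35 × ln 2.9 = 0.35 × 1.0647 = 0.3726
S₂/S₁ = e^0.3726 ≈ 1.452

1.45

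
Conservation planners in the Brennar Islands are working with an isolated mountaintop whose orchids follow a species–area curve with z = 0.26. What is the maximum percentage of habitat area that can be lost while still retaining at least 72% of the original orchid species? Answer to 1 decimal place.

71.7%

Need (A_new/A_old)^0.26 = 0.72, so A_new/A_old = 0.72^(1/0.26) = 0.72^3.846
ln(A_new/A_old) = ln 0.72 / 0.26 = -0.3285 / 0.26 = -1.2635
A_new/A_old = e^-1.2635 ≈ 0.2827
Fraction that can be lost = 1 − 0.2827 = 0.7173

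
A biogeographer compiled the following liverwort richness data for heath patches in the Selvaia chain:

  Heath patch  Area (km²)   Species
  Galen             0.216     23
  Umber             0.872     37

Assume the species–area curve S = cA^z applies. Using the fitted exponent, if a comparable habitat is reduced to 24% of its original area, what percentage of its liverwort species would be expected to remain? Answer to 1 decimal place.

z = ln(37/23) / ln(0.872/0.216) = 0.4754 / 1.3955 = 0.3407
S_new/S_old = (A_new/A_old)^z = 0.24^0.3407 = exp(0.3407 × -1.4271) = 0.615

61.5%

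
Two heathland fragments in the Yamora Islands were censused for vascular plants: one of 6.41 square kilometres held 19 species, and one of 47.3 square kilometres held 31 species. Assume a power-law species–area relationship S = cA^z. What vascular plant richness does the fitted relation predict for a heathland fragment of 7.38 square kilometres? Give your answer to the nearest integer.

z = ln(31/19) / ln(47.3/6.41) = 0.4895 / 1.9987 = 0.2449
c = 19 / 6.41^0.2449 = 19 / 1.576 = 12.05
S₃ = 12.05 × 7.38^0.2449 = 12.05 × 1.632 ≈ 19.67

20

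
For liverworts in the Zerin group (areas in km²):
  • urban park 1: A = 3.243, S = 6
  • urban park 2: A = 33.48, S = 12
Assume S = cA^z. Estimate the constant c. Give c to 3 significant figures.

4.23

z = ln(S₂/S₁) / ln(A₂/A₁) = ln(12/6) / ln(33.48/3.243) = 0.6931 / 2.3344 = 0.2969
c = S₁ / A₁^z = 6 / 3.243^0.2969 = 6 / 1.418 = 4.231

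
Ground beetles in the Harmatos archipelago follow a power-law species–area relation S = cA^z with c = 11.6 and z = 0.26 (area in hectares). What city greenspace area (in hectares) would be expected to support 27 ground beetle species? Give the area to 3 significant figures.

27 = 11.6 × A^0.26  ⇒  A^0.26 = 27/11.6 = 2.328
ln A = ln(2.328) / 0.26 = 0.8448 / 0.26 = 3.2494
A = e^3.2494 ≈ 25.77 hectares

25.8 hectares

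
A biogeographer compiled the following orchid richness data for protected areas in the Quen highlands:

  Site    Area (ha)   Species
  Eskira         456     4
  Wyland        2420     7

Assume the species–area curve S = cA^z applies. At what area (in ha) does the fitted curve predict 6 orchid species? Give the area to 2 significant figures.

z = ln(7/4) / ln(2420/456) = 0.5596 / 1.6690 = 0.3353
c = 4 / 456^0.3353 = 4 / 7.79 = 0.5135
A = (6/0.5135)^(1/0.3353) ⇒ ln A = ln(11.68)/0.3353 = 7.3318
A = e^7.3318 ≈ 1528 ha

1500 ha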